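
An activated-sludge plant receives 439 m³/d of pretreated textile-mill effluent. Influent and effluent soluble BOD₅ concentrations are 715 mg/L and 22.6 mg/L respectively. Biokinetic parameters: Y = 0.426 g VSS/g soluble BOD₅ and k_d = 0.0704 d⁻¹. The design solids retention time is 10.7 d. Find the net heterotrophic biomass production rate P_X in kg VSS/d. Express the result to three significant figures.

Observed yield with endogenous decay: Y_obs = Y / (1 + k_d·θ_c) = 0.426 / (1 + 0.0704 × 10.7) = 0.426 / 1.753 = 0.2430 g VSS/g soluble BOD₅.
Mass of soluble BOD₅ removed per day: Q(S₀ − S) = 439 × 692.4 g/m³ = 304.0 kg/d.
P_X = Y_obs · Q(S₀ − S) = 0.2430 × 304.0 = 73.85 kg VSS/d.

P_X ≈ 73.9 kg VSS/d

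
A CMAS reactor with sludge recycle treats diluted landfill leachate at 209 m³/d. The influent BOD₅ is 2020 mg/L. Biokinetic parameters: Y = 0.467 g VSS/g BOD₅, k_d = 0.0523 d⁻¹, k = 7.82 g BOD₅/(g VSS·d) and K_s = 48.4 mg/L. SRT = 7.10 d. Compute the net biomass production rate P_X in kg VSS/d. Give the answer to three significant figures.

P_X ≈ 144 kg VSS/d

For a completely mixed reactor with recycle the Lawrence–McCarty relation gives S = K_s·(1 + k_d·θ_c) / [θ_c·(Y·k − k_d) − 1] = 48.4 × (1 + 0.0523 × 7.10) / [7.10 × (0.467 × 7.82 − 0.0523) − 1] = 66.37 / 24.56 = 2.703 mg/L.
The observed yield is Y_obs = Y/(1 + k_d·θ_c) = 0.467 / (1 + 0.0523 × 7.10) = 0.467 / 1.371 = 0.3405 g VSS per g BOD₅ removed.
ΔS = 2020 − 2.70 = 2017 mg/L, so the substrate removal rate is 209 × 2017/1000 = 421.6 kg BOD₅/d.
Biomass produced: P_X = Y_obs·Q·ΔS = 0.3405 × 421.6 ≈ 143.6 kg VSS/d.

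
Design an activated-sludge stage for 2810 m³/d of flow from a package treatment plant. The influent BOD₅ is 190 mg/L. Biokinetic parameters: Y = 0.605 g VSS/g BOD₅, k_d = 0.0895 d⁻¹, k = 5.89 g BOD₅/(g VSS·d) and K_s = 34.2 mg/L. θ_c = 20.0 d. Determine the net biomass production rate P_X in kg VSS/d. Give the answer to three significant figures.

From the Monod/SRT balance for a CMAS, S = K_s·(1+k_d θ_c)/[θ_c·(Y k − k_d) − 1] = 34.2 × (1 + 0.0895 × 20.0) / [20.0 × (0.605 × 5.89 − 0.0895) − 1] = 95.42 / 68.48 = 1.393 mg/L.
The observed yield is Y_obs = Y/(1 + k_d·θ_c) = 0.605 / (1 + 0.0895 × 20.0) = 0.605 / 2.790 = 0.2168 g VSS per g BOD₅ removed.
Mass of BOD₅ removed per day: Q(S₀ − S) = 2810 × 188.6 g/m³ = 530.0 kg/d.
Biomass produced: P_X = Y_obs·Q·ΔS = 0.2168 × 530.0 ≈ 114.9 kg VSS/d.

P_X ≈ 115 kg VSS/d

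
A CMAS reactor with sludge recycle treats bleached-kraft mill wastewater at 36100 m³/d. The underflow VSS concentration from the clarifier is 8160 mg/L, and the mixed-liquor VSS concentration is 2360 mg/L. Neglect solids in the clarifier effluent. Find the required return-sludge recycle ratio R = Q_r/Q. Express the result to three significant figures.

R = Q_r/Q = X/(X_r − X) = 2360 / (8160 − 2360) = 0.4069.

R ≈ 0.407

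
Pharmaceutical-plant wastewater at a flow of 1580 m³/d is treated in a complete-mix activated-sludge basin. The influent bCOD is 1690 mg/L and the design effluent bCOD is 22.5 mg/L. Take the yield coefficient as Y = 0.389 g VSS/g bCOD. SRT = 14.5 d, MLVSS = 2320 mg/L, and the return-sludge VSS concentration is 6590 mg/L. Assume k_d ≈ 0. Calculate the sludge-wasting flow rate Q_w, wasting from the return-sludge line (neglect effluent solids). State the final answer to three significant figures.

Q_w ≈ 156 m³/d

Biomass mass balance (decay neglected): V·X = Y·Q·(S₀ − S)·θ_c, so V = 0.389 × 1580 × (1690 − 22.5) × 14.5 / 2320 = 6405 m³.
θ_c = V·X/(Q_w·X_r) when wasting from the recycle, so Q_w = V·X/(θ_c·X_r) = 6405 × 2320 / (14.5 × 6590) = 155.5 m³/d.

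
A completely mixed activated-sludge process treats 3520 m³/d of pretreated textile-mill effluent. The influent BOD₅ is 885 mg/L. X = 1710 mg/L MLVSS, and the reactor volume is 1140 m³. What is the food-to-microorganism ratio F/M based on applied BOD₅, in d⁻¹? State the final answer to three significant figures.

F/M = applied load / biomass = Q·S₀/(V·X) = 3520 × 885 / (1140 × 1710) = 1.598 d⁻¹.

F/M ≈ 1.60 d⁻¹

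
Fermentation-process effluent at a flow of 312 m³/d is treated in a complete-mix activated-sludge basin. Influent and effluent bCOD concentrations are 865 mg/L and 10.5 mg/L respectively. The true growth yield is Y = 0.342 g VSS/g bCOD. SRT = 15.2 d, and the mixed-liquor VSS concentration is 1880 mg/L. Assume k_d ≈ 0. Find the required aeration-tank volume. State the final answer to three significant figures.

V·X = Y·Q·ΔS·θ_c gives V = 0.342 × 312 × (865 − 10.5) × 15.2 / 1880 = 737.2 m³.

V ≈ 737 m³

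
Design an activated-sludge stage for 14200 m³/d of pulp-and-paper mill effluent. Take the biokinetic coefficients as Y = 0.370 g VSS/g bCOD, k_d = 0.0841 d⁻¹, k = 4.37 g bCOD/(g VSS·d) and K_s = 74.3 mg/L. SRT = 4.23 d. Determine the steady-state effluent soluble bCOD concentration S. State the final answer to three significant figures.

S ≈ 18.4 mg/L

Effluent substrate depends only on kinetics and SRT: S = K_s(1 + k_d θ_c) / [θ_c(Yk − k_d) − 1] = 74.3 × (1 + 0.0841 × 4.23) / [4.23 × (0.370 × 4.37 − 0.0841) − 1] = 100.7 / 5.484 = 18.37 mg/L.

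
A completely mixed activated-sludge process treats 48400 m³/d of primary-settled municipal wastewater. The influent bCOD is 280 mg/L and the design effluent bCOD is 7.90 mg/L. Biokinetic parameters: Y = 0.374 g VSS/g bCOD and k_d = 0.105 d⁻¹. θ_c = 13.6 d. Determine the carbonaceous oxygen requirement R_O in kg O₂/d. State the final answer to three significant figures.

R_O ≈ 10300 kg O₂/d

Correct the yield for decay: Y_obs = Y/(1 + k_d θ_c) = 0.374 / (1 + 0.105 × 13.6) = 0.374 / 2.428 = 0.1540.
Mass of bCOD removed per day: Q(S₀ − S) = 48400 × 272.1 g/m³ = 13170 kg/d.
Biomass synthesised: P_X = Y_obs × 13170 = 2029 kg VSS/d.
R_O = Q·ΔS − 1.42 P_X = 13170 − 2881 = 10289 kg O₂/d.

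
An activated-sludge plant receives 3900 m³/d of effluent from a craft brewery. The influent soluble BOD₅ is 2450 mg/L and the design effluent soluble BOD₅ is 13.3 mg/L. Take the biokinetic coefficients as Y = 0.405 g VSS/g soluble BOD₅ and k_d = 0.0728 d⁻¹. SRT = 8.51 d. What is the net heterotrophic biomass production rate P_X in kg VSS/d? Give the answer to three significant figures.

P_X ≈ 2380 kg VSS/d

The observed yield is Y_obs = Y/(1 + k_d·θ_c) = 0.405 / (1 + 0.0728 × 8.51) = 0.405 / 1.620 = 0.2501 g VSS per g soluble BOD₅ removed.
Mass of soluble BOD₅ removed per day: Q(S₀ − S) = 3900 × 2437 g/m³ = 9503 kg/d.
So the net sludge growth is P_X = 0.2501 × 9503 = 2376 kg VSS/d.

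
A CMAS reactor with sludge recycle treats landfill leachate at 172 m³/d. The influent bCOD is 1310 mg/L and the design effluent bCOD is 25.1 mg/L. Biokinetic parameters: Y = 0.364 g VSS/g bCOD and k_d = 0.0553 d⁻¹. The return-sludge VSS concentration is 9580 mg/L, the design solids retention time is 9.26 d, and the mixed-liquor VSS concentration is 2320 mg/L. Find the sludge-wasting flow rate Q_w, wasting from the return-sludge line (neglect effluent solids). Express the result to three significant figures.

Q_w ≈ 5.55 m³/d

From the SRT design equation V = Y Q (S₀−S) θ_c / [X (1 + k_d θ_c)] = 0.364 × 172 × (1310 − 25.1) × 9.26 / [2320 × (1 + 0.0553 × 9.26)] = 7.45×10^5 / 3508 = 212.3 m³.
θ_c = V·X/(Q_w·X_r) when wasting from the recycle, so Q_w = V·X/(θ_c·X_r) = 212.3 × 2320 / (9.26 × 9580) = 5.553 m³/d.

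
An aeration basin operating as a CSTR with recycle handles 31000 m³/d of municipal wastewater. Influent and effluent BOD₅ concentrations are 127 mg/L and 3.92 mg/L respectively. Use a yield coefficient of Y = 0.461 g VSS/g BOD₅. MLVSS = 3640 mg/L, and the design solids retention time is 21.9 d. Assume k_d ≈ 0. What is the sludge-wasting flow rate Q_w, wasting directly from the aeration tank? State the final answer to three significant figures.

Q_w ≈ 483 m³/d

With k_d = 0 the design equation reduces to V = Y Q (S₀−S) θ_c / X = 0.461 × 31000 × (127 − 3.92) × 21.9 / 3640 = 10583 m³.
Wasting from the aeration tank: Q_w = V / θ_c = 10583 / 21.9 = 483.2 m³/d.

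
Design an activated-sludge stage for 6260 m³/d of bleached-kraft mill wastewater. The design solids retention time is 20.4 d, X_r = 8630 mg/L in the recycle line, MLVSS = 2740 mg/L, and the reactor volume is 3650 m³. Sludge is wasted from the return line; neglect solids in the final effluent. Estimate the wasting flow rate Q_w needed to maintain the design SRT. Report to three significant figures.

θ_c = V·X/(Q_w·X_r) when wasting from the recycle, so Q_w = V·X/(θ_c·X_r) = 3650 × 2740 / (20.4 × 8630) = 56.81 m³/d.

Q_w ≈ 56.8 m³/d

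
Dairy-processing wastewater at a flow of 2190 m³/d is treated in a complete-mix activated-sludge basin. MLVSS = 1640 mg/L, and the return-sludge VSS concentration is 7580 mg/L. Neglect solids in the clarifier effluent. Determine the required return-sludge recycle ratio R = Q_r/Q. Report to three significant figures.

R ≈ 0.276

Solids balance on the clarifier gives (1+R)X = R·X_r, so R = X/(X_r − X) = 1640 / (7580 − 1640) = 0.2761.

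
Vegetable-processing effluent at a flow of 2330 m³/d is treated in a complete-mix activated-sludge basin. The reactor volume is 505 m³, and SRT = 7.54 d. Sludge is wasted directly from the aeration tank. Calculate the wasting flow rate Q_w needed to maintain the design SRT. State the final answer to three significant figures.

Q_w ≈ 67.0 m³/d

Wasting from the aeration tank: Q_w = V / θ_c = 505.0 / 7.54 = 66.98 m³/d.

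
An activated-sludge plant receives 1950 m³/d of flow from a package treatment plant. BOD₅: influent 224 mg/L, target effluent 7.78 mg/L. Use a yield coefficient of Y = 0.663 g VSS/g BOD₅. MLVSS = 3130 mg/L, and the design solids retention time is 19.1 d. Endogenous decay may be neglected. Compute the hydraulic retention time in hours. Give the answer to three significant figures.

τ ≈ 21.0 h

Biomass mass balance (decay neglected): V·X = Y·Q·(S₀ − S)·θ_c, so V = 0.663 × 1950 × (224 − 7.78) × 19.1 / 3130 = 1706 m³.
Hydraulic retention time τ = V/Q = 1706 / 1950 = 0.8748 d = 20.99 h.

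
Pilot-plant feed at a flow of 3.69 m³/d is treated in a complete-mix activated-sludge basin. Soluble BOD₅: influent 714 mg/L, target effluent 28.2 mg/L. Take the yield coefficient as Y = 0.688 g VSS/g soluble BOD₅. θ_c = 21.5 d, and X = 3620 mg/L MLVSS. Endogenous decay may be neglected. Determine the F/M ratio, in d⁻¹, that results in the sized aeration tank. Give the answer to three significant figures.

F/M ≈ 0.0704 d⁻¹

V·X = Y·Q·ΔS·θ_c gives V = 0.688 × 3.69 × (714 − 28.2) × 21.5 / 3620 = 10.34 m³.
F/M = Q·S₀ / (V·X) = 3.69 × 714 / (10.34 × 3620) = 0.07038 g soluble BOD₅·(g VSS·d)⁻¹.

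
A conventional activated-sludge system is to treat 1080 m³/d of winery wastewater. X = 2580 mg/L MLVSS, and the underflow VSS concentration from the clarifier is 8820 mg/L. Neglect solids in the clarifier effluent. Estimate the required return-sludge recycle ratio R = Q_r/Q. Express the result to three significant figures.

R ≈ 0.413

R = Q_r/Q = X/(X_r − X) = 2580 / (8820 − 2580) = 0.4135.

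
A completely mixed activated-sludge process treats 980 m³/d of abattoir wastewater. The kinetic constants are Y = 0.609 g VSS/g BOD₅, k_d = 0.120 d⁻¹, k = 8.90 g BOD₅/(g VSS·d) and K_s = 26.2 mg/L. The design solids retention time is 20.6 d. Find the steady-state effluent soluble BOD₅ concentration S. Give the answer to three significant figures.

S ≈ 0.841 mg/L

From the Monod/SRT balance for a CMAS, S = K_s·(1+k_d θ_c)/[θ_c·(Y k − k_d) − 1] = 26.2 × (1 + 0.120 × 20.6) / [20.6 × (0.609 × 8.90 − 0.120) − 1] = 90.97 / 108.2 = 0.8409 mg/L.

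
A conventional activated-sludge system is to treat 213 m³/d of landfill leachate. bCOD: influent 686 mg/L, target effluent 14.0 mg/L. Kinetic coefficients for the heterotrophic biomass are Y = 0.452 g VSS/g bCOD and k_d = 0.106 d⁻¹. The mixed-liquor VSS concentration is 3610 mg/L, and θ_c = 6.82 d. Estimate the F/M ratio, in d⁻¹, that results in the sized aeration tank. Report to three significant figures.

F/M ≈ 0.571 d⁻¹

From the SRT design equation V = Y Q (S₀−S) θ_c / [X (1 + k_d θ_c)] = 0.452 × 213 × (686 − 14.0) × 6.82 / [3610 × (1 + 0.106 × 6.82)] = 4.41×10^5 / 6220 = 70.94 m³.
F/M = applied load / biomass = Q·S₀/(V·X) = 213 × 686 / (70.94 × 3610) = 0.5706 d⁻¹.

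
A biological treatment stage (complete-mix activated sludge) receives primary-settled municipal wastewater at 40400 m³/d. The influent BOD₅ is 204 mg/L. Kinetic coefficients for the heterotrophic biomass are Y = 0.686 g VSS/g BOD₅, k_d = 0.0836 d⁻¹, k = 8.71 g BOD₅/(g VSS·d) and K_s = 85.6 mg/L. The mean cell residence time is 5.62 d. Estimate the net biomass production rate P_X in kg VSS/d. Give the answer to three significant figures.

P_X ≈ 3770 kg VSS/d

For a completely mixed reactor with recycle the Lawrence–McCarty relation gives S = K_s·(1 + k_d·θ_c) / [θ_c·(Y·k − k_d) − 1] = 85.6 × (1 + 0.0836 × 5.62) / [5.62 × (0.686 × 8.71 − 0.0836) − 1] = 125.8 / 32.11 = 3.918 mg/L.
Correct the yield for decay: Y_obs = Y/(1 + k_d θ_c) = 0.686 / (1 + 0.0836 × 5.62) = 0.686 / 1.470 = 0.4667.
ΔS = 204 − 3.92 = 200.1 mg/L, so the substrate removal rate is 40400 × 200.1/1000 = 8083 kg BOD₅/d.
Biomass produced: P_X = Y_obs·Q·ΔS = 0.4667 × 8083 ≈ 3773 kg VSS/d.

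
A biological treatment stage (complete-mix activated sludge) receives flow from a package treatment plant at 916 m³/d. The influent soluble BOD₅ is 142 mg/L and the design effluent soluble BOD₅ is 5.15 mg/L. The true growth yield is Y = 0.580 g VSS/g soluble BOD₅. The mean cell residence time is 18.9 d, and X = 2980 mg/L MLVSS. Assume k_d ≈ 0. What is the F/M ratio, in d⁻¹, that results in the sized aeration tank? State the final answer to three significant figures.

With k_d = 0 the design equation reduces to V = Y Q (S₀−S) θ_c / X = 0.580 × 916 × (142 − 5.15) × 18.9 / 2980 = 461.1 m³.
F/M = Q·S₀ / (V·X) = 916 × 142 / (461.1 × 2980) = 0.09466 g soluble BOD₅·(g VSS·d)⁻¹.

F/M ≈ 0.0947 d⁻¹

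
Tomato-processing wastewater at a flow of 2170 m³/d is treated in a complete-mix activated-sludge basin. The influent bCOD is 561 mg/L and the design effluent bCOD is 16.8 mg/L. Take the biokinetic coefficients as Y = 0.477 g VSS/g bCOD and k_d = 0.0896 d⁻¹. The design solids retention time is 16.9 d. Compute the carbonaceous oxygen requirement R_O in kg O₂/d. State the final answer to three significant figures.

Observed yield with endogenous decay: Y_obs = Y / (1 + k_d·θ_c) = 0.477 / (1 + 0.0896 × 16.9) = 0.477 / 2.514 = 0.1897 g VSS/g bCOD.
Q·(S₀ − S) = 2170 × (561 − 16.8) × 10⁻³ = 1181 kg/d removed.
Biomass synthesised: P_X = Y_obs × 1181 = 224.0 kg VSS/d.
R_O = Q·ΔS − 1.42 P_X = 1181 − 318.1 = 862.8 kg O₂/d.

R_O ≈ 863 kg O₂/d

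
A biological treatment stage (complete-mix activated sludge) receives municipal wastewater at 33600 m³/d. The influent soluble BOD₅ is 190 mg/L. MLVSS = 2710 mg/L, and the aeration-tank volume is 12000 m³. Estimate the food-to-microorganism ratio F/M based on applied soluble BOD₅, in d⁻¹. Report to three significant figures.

Food-to-microorganism ratio F/M = Q S₀ / (V X) = 33600 × 190 / (12000 × 2710) = 0.1963 d⁻¹.

F/M ≈ 0.196 d⁻¹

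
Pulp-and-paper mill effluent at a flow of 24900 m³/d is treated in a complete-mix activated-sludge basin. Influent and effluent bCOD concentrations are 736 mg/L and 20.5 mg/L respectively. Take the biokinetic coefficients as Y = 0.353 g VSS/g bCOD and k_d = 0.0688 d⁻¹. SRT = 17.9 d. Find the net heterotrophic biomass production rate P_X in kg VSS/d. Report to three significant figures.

P_X ≈ 2820 kg VSS/d

Observed yield with endogenous decay: Y_obs = Y / (1 + k_d·θ_c) = 0.353 / (1 + 0.0688 × 17.9) = 0.353 / 2.232 = 0.1582 g VSS/g bCOD.
Q·(S₀ − S) = 24900 × (736 − 20.5) × 10⁻³ = 17816 kg/d removed.
Net biomass production P_X = Y_obs × Q·(S₀ − S) = 0.1582 × 17816 = 2818 kg VSS/d.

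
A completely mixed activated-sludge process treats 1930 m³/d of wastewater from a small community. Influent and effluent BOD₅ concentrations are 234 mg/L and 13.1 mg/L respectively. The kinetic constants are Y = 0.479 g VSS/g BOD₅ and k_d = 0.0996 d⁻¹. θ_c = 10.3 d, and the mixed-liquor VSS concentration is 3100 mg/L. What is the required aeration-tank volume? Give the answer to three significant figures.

V ≈ 335 m³

Rearranging the biomass balance for a CMAS with decay, V = Y·Q·ΔS·θ_c / [X·(1+k_d θ_c)] = 0.479 × 1930 × (234 − 13.1) × 10.3 / [3100 × (1 + 0.0996 × 10.3)] = 2.1×10^6 / 6280 = 334.9 m³.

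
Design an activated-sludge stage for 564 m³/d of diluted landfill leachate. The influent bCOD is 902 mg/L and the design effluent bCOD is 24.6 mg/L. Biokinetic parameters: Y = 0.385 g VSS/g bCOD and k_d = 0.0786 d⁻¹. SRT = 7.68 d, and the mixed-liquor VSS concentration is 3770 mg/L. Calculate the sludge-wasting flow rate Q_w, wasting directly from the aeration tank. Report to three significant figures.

Q_w ≈ 31.5 m³/d

From the SRT design equation V = Y Q (S₀−S) θ_c / [X (1 + k_d θ_c)] = 0.385 × 564 × (902 − 24.6) × 7.68 / [3770 × (1 + 0.0786 × 7.68)] = 1.46×10^6 / 6046 = 242.0 m³.
For wasting at MLVSS concentration, Q_w = V/θ_c = 242.0/7.68 = 31.51 m³/d.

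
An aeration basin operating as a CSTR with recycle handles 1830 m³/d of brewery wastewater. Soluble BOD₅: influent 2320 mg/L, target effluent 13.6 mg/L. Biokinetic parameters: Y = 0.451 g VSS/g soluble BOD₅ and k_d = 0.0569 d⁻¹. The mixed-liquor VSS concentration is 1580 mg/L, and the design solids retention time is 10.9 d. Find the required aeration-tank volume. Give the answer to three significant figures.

V ≈ 8110 m³

Rearranging the biomass balance for a CMAS with decay, V = Y·Q·ΔS·θ_c / [X·(1+k_d θ_c)] = 0.451 × 1830 × (2320 − 13.6) × 10.9 / [1580 × (1 + 0.0569 × 10.9)] = 2.07×10^7 / 2560 = 8105 m³.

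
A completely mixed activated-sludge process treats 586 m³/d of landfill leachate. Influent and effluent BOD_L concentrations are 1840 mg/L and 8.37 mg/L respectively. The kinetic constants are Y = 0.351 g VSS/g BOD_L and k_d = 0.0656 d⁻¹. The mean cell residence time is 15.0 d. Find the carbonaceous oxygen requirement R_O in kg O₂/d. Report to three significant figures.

The observed yield is Y_obs = Y/(1 + k_d·θ_c) = 0.351 / (1 + 0.0656 × 15.0) = 0.351 / 1.984 = 0.1769 g VSS per g BOD_L removed.
Mass of BOD_L removed per day: Q(S₀ − S) = 586 × 1832 g/m³ = 1073 kg/d.
P_X = Y_obs·Q·(S₀ − S) = 0.1769 × 1073 = 189.9 kg VSS/d.
R_O = Q·ΔS − 1.42 P_X = 1073 − 269.6 = 803.7 kg O₂/d.

R_O ≈ 804 kg O₂/d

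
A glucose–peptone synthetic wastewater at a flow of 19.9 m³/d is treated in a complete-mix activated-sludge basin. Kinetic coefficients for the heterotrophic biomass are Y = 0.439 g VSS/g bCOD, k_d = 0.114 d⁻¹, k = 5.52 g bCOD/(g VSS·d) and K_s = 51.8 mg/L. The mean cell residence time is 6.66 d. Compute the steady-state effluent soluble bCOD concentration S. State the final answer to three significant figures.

From the Monod/SRT balance for a CMAS, S = K_s·(1+k_d θ_c)/[θ_c·(Y k − k_d) − 1] = 51.8 × (1 + 0.114 × 6.66) / [6.66 × (0.439 × 5.52 − 0.114) − 1] = 91.13 / 14.38 = 6.337 mg/L.

S ≈ 6.34 mg/L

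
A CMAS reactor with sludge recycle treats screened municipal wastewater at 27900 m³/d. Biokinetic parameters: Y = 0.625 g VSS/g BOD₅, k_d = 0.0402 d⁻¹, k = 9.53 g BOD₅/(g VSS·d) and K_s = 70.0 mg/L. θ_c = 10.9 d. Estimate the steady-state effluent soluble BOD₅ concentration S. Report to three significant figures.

S ≈ 1.59 mg/L

For a completely mixed reactor with recycle the Lawrence–McCarty relation gives S = K_s·(1 + k_d·θ_c) / [θ_c·(Y·k − k_d) − 1] = 70.0 × (1 + 0.0402 × 10.9) / [10.9 × (0.625 × 9.53 − 0.0402) − 1] = 100.7 / 63.48 = 1.586 mg/L.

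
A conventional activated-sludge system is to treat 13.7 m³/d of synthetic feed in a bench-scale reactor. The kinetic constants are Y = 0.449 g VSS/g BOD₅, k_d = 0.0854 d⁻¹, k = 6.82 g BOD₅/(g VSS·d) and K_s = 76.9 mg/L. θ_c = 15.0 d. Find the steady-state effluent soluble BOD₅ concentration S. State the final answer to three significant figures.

S ≈ 4.02 mg/L

From the Monod/SRT balance for a CMAS, S = K_s·(1+k_d θ_c)/[θ_c·(Y k − k_d) − 1] = 76.9 × (1 + 0.0854 × 15.0) / [15.0 × (0.449 × 6.82 − 0.0854) − 1] = 175.4 / 43.65 = 4.018 mg/L.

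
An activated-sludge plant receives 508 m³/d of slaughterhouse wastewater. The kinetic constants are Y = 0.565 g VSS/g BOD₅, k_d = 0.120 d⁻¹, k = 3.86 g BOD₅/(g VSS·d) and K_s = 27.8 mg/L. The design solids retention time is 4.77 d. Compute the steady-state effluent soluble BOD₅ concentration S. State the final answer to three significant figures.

S ≈ 4.95 mg/L

From the Monod/SRT balance for a CMAS, S = K_s·(1+k_d θ_c)/[θ_c·(Y k − k_d) − 1] = 27.8 × (1 + 0.120 × 4.77) / [4.77 × (0.565 × 3.86 − 0.120) − 1] = 43.71 / 8.830 = 4.950 mg/L.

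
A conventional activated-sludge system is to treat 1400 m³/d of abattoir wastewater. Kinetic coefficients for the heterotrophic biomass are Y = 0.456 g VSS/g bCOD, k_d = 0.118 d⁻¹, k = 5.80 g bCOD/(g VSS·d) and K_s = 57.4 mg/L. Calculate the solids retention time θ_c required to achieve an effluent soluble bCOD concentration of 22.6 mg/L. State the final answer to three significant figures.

θ_c ≈ 1.59 d

From 1/θ_c = Y·k·S/(K_s + S) − k_d: Y·k·S/(K_s+S) = 0.456 × 5.80 × 22.6 / (57.4 + 22.6) = 0.7472 d⁻¹.
1/θ_c = 0.7472 − 0.118 = 0.6292 d⁻¹, so θ_c = 1.589 d.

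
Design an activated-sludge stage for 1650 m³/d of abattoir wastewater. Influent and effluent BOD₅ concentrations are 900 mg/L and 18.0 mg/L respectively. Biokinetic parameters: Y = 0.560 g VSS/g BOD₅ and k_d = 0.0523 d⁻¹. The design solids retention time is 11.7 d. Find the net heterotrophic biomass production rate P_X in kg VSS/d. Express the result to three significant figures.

P_X ≈ 506 kg VSS/d

Y_obs = Y / (1 + k_d θ_c) = 0.560 / (1 + 0.0523 × 11.7) = 0.560 / 1.612 = 0.3474.
Q·(S₀ − S) = 1650 × (900 − 18.0) × 10⁻³ = 1455 kg/d removed.
Biomass produced: P_X = Y_obs·Q·ΔS = 0.3474 × 1455 ≈ 505.6 kg VSS/d.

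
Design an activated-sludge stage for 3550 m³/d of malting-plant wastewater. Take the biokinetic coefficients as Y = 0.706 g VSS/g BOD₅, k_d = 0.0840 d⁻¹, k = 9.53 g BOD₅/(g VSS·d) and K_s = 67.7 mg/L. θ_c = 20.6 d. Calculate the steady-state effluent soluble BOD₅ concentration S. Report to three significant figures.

S ≈ 1.36 mg/L

Effluent substrate depends only on kinetics and SRT: S = K_s(1 + k_d θ_c) / [θ_c(Yk − k_d) − 1] = 67.7 × (1 + 0.0840 × 20.6) / [20.6 × (0.706 × 9.53 − 0.0840) − 1] = 184.8 / 135.9 = 1.360 mg/L.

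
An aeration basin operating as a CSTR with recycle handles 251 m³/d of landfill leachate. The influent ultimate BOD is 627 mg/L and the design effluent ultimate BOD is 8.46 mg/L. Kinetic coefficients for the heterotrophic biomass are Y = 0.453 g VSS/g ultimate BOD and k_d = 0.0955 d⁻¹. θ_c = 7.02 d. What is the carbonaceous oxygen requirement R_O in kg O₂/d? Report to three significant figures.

The observed yield is Y_obs = Y/(1 + k_d·θ_c) = 0.453 / (1 + 0.0955 × 7.02) = 0.453 / 1.670 = 0.2712 g VSS per g ultimate BOD removed.
Substrate removed = Q·(S₀ − S) = 251 m³/d × (627 − 8.46) g/m³ = 1.55×10^5 g/d = 155.3 kg/d.
Biomass synthesised: P_X = Y_obs × 155.3 = 42.10 kg VSS/d.
Carbonaceous O₂ demand = substrate oxidised − cell-mass equivalent = 155.3 − 1.42 × 42.10 = 95.47 kg O₂/d.

R_O ≈ 95.5 kg O₂/d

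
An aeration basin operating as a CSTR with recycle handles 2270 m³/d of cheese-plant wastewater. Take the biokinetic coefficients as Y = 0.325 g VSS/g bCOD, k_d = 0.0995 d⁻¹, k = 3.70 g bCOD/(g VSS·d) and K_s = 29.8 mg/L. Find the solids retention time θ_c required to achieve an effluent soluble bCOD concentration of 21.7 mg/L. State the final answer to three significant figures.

θ_c ≈ 2.46 d

Specific growth rate at S = 21.7 mg/L: μ = YkS/(K_s+S) = 0.325·3.70·21.7/(29.8+21.7) = 0.5067 d⁻¹.
1/θ_c = 0.5067 − 0.0995 = 0.4072 d⁻¹, so θ_c = 2.456 d.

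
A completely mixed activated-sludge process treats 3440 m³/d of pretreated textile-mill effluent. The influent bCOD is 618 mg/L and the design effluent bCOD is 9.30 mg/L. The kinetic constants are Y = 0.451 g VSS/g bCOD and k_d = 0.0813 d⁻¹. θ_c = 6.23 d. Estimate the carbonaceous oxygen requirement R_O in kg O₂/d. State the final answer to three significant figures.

R_O ≈ 1200 kg O₂/d

The observed yield is Y_obs = Y/(1 + k_d·θ_c) = 0.451 / (1 + 0.0813 × 6.23) = 0.451 / 1.506 = 0.2994 g VSS per g bCOD removed.
Mass of bCOD removed per day: Q(S₀ − S) = 3440 × 608.7 g/m³ = 2094 kg/d.
P_X = Y_obs·Q·(S₀ − S) = 0.2994 × 2094 = 626.9 kg VSS/d.
Carbonaceous O₂ demand = substrate oxidised − cell-mass equivalent = 2094 − 1.42 × 626.9 = 1204 kg O₂/d.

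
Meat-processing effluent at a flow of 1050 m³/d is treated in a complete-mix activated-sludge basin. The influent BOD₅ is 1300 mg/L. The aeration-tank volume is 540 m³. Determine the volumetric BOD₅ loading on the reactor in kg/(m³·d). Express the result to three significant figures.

L_v ≈ 2.53 kg BOD₅/(m³·d)

L_v = Q S₀ / V = 1050 × 1300 × 10⁻³ / 540.0 = 2.528 kg/(m³·d).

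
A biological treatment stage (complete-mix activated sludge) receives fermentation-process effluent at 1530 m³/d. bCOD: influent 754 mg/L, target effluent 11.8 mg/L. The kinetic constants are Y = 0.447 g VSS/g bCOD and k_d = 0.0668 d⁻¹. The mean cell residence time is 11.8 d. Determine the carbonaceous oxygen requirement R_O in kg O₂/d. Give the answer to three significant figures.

R_O ≈ 732 kg O₂/d

The observed yield is Y_obs = Y/(1 + k_d·θ_c) = 0.447 / (1 + 0.0668 × 11.8) = 0.447 / 1.788 = 0.2500 g VSS per g bCOD removed.
Mass of bCOD removed per day: Q(S₀ − S) = 1530 × 742.2 g/m³ = 1136 kg/d.
Net sludge production P_X = 0.2500 × 1136 = 283.9 kg VSS/d.
R_O = Q·(S₀ − S) − 1.42·P_X = 1136 − 1.42 × 283.9 = 732.5 kg O₂/d.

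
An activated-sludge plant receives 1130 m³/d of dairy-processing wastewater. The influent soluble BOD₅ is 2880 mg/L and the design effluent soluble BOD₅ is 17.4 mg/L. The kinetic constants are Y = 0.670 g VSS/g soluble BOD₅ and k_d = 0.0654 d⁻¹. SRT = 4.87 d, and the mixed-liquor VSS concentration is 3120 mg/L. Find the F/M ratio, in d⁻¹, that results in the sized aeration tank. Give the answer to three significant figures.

F/M ≈ 0.407 d⁻¹

From the SRT design equation V = Y Q (S₀−S) θ_c / [X (1 + k_d θ_c)] = 0.670 × 1130 × (2880 − 17.4) × 4.87 / [3120 × (1 + 0.0654 × 4.87)] = 1.06×10^7 / 4114 = 2566 m³.
Food-to-microorganism ratio F/M = Q S₀ / (V X) = 1130 × 2880 / (2566 × 3120) = 0.4065 d⁻¹.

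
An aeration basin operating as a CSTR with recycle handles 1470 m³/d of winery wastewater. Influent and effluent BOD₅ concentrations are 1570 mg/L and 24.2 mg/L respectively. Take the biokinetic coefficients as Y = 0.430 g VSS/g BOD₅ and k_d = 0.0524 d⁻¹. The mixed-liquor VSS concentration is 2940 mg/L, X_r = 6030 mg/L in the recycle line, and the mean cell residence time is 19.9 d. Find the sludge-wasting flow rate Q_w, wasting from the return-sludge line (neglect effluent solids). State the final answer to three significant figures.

From the SRT design equation V = Y Q (S₀−S) θ_c / [X (1 + k_d θ_c)] = 0.430 × 1470 × (1570 − 24.2) × 19.9 / [2940 × (1 + 0.0524 × 19.9)] = 1.94×10^7 / 6006 = 3238 m³.
θ_c = V·X/(Q_w·X_r) when wasting from the recycle, so Q_w = V·X/(θ_c·X_r) = 3238 × 2940 / (19.9 × 6030) = 79.32 m³/d.

Q_w ≈ 79.3 m³/d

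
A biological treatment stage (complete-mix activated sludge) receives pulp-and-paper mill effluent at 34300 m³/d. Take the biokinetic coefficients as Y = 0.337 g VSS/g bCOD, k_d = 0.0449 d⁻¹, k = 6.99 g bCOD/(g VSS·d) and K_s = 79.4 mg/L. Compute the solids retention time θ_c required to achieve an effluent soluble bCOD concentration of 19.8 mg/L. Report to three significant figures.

At the target effluent, Y k S/(K_s+S) = 0.337×6.99×19.8/99.20 = 0.4702 d⁻¹.
1/θ_c = 0.4702 − 0.0449 = 0.4253 d⁻¹, so θ_c = 2.351 d.

θ_c ≈ 2.35 d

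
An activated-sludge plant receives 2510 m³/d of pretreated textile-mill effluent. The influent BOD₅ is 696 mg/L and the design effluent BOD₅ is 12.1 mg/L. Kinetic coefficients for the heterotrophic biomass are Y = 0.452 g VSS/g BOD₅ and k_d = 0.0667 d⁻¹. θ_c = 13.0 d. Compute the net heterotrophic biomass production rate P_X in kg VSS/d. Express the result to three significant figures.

P_X ≈ 416 kg VSS/d

Observed yield with endogenous decay: Y_obs = Y / (1 + k_d·θ_c) = 0.452 / (1 + 0.0667 × 13.0) = 0.452 / 1.867 = 0.2421 g VSS/g BOD₅.
Q·(S₀ − S) = 2510 × (696 − 12.1) × 10⁻³ = 1717 kg/d removed.
So the net sludge growth is P_X = 0.2421 × 1717 = 415.6 kg VSS/d.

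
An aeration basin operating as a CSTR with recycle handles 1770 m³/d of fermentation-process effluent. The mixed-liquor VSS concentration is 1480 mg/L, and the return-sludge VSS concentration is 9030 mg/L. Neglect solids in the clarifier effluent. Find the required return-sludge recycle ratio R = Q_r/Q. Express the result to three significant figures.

Solids balance on the clarifier gives (1+R)X = R·X_r, so R = X/(X_r − X) = 1480 / (9030 − 1480) = 0.1960.

R ≈ 0.196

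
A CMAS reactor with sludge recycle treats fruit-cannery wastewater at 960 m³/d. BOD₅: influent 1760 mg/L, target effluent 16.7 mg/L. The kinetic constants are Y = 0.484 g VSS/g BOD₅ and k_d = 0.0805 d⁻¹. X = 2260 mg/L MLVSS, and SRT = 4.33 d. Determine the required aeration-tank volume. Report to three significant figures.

V ≈ 1150 m³

Rearranging the biomass balance for a CMAS with decay, V = Y·Q·ΔS·θ_c / [X·(1+k_d θ_c)] = 0.484 × 960 × (1760 − 16.7) × 4.33 / [2260 × (1 + 0.0805 × 4.33)] = 3.51×10^6 / 3048 = 1151 m³.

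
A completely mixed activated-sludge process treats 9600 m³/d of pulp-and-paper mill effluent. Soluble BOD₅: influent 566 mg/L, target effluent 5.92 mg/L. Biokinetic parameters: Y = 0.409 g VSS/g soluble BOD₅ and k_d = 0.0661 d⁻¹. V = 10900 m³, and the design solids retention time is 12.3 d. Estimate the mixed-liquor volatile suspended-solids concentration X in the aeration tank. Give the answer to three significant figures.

X ≈ 1370 mg/L

From V·X·(1 + k_d·θ_c) = Y·Q·(S₀ − S)·θ_c: X = 0.409 × 9600 × (566 − 5.92) × 12.3 / [10900 × (1 + 0.0661 × 12.3)] = 1369 mg/L.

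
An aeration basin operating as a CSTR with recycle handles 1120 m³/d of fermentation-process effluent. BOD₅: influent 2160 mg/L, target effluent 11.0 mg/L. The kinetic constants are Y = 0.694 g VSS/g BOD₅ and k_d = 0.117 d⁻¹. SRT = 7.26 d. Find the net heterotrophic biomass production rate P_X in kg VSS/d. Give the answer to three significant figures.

P_X ≈ 903 kg VSS/d

The observed yield is Y_obs = Y/(1 + k_d·θ_c) = 0.694 / (1 + 0.117 × 7.26) = 0.694 / 1.849 = 0.3753 g VSS per g BOD₅ removed.
ΔS = 2160 − 11.0 = 2149 mg/L, so the substrate removal rate is 1120 × 2149/1000 = 2407 kg BOD₅/d.
Biomass produced: P_X = Y_obs·Q·ΔS = 0.3753 × 2407 ≈ 903.2 kg VSS/d.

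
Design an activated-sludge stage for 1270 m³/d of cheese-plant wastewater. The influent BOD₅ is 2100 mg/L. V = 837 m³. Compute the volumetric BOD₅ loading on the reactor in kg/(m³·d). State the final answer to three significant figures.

Applied BOD₅ load per unit volume = Q·S₀/V = (1270 × 2100/1000)/837.0 = 3.186 kg BOD₅·m⁻³·d⁻¹.

L_v ≈ 3.19 kg BOD₅/(m³·d)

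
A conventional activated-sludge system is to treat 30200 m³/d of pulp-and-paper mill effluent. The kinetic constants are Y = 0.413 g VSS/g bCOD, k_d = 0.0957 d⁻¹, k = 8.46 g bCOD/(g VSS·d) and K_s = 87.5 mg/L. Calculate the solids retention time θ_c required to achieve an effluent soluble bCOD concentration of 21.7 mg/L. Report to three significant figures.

θ_c ≈ 1.67 d

Specific growth rate at S = 21.7 mg/L: μ = YkS/(K_s+S) = 0.413·8.46·21.7/(87.5+21.7) = 0.6943 d⁻¹.
1/θ_c = 0.6943 − 0.0957 = 0.5986 d⁻¹, so θ_c = 1.671 d.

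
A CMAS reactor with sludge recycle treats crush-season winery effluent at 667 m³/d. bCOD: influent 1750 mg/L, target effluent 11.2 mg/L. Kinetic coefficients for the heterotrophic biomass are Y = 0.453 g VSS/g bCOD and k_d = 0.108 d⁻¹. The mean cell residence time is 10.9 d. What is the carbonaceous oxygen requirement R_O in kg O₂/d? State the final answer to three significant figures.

R_O ≈ 817 kg O₂/d

Y_obs = Y / (1 + k_d θ_c) = 0.453 / (1 + 0.108 × 10.9) = 0.453 / 2.177 = 0.2081.
Q·(S₀ − S) = 667 × (1750 − 11.2) × 10⁻³ = 1160 kg/d removed.
P_X = Y_obs·Q·(S₀ − S) = 0.2081 × 1160 = 241.3 kg VSS/d.
R_O = Q·ΔS − 1.42 P_X = 1160 − 342.7 = 817.1 kg O₂/d.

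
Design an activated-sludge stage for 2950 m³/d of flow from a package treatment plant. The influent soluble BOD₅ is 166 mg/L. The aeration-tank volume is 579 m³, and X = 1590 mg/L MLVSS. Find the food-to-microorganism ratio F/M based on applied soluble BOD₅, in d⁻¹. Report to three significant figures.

F/M = Q·S₀ / (V·X) = 2950 × 166 / (579.0 × 1590) = 0.5319 g soluble BOD₅·(g VSS·d)⁻¹.

F/M ≈ 0.532 d⁻¹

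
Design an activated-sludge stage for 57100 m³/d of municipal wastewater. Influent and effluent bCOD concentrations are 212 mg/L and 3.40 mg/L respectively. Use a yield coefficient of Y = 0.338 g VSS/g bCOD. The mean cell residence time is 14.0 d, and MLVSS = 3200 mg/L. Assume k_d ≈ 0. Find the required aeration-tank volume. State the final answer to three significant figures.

V ≈ 17600 m³

With k_d = 0 the design equation reduces to V = Y Q (S₀−S) θ_c / X = 0.338 × 57100 × (212 − 3.40) × 14.0 / 3200 = 17613 m³.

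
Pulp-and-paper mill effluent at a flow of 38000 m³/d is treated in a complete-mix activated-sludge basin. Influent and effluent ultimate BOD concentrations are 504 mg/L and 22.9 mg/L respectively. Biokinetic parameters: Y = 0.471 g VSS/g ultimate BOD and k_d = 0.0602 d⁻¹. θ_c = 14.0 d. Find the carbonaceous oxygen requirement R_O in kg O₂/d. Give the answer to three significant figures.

R_O ≈ 11600 kg O₂/d

Correct the yield for decay: Y_obs = Y/(1 + k_d θ_c) = 0.471 / (1 + 0.0602 × 14.0) = 0.471 / 1.843 = 0.2556.
Substrate removed = Q·(S₀ − S) = 38000 m³/d × (504 − 22.9) g/m³ = 1.83×10^7 g/d = 18282 kg/d.
Biomass synthesised: P_X = Y_obs × 18282 = 4673 kg VSS/d.
R_O = Q·ΔS − 1.42 P_X = 18282 − 6635 = 11647 kg O₂/d.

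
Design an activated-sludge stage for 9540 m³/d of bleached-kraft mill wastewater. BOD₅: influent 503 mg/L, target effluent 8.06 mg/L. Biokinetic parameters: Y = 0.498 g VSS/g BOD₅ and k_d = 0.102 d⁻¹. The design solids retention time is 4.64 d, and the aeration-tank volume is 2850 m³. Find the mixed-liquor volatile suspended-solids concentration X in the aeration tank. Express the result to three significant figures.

X = Y·Q·ΔS·θ_c / [V·(1 + k_d θ_c)] = 0.498 × 9540 × (503 − 8.06) × 4.64 / [2850 × (1 + 0.102 × 4.64)] = 2598 mg/L.

X ≈ 2600 mg/L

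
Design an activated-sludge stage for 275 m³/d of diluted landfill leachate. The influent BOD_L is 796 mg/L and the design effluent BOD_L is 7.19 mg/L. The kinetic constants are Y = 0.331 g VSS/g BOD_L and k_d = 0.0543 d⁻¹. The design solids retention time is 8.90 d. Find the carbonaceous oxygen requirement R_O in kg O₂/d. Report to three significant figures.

R_O ≈ 148 kg O₂/d

Y_obs = Y / (1 + k_d θ_c) = 0.331 / (1 + 0.0543 × 8.90) = 0.331 / 1.483 = 0.2232.
Substrate removed = Q·(S₀ − S) = 275 m³/d × (796 − 7.19) g/m³ = 2.17×10^5 g/d = 216.9 kg/d.
Biomass synthesised: P_X = Y_obs × 216.9 = 48.41 kg VSS/d.
Carbonaceous O₂ demand = substrate oxidised − cell-mass equivalent = 216.9 − 1.42 × 48.41 = 148.2 kg O₂/d.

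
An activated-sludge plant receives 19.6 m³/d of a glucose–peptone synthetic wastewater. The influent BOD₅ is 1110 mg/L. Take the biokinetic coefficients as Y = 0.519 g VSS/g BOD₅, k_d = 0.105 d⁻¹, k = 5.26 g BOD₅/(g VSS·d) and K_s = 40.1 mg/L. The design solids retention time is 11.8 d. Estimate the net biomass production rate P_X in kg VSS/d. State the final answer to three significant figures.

P_X ≈ 5.03 kg VSS/d

For a completely mixed reactor with recycle the Lawrence–McCarty relation gives S = K_s·(1 + k_d·θ_c) / [θ_c·(Y·k − k_d) − 1] = 40.1 × (1 + 0.105 × 11.8) / [11.8 × (0.519 × 5.26 − 0.105) − 1] = 89.78 / 29.97 = 2.995 mg/L.
The observed yield is Y_obs = Y/(1 + k_d·θ_c) = 0.519 / (1 + 0.105 × 11.8) = 0.519 / 2.239 = 0.2318 g VSS per g BOD₅ removed.
ΔS = 1110 − 3.00 = 1107 mg/L, so the substrate removal rate is 19.6 × 1107/1000 = 21.70 kg BOD₅/d.
Net biomass production P_X = Y_obs × Q·(S₀ − S) = 0.2318 × 21.70 = 5.029 kg VSS/d.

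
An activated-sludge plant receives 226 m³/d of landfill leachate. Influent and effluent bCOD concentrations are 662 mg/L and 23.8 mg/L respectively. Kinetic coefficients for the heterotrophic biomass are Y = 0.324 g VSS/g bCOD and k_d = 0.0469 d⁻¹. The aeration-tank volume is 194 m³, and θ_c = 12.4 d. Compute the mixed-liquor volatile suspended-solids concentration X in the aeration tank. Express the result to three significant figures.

X ≈ 1890 mg/L

From V·X·(1 + k_d·θ_c) = Y·Q·(S₀ − S)·θ_c: X = 0.324 × 226 × (662 − 23.8) × 12.4 / [194 × (1 + 0.0469 × 12.4)] = 1889 mg/L.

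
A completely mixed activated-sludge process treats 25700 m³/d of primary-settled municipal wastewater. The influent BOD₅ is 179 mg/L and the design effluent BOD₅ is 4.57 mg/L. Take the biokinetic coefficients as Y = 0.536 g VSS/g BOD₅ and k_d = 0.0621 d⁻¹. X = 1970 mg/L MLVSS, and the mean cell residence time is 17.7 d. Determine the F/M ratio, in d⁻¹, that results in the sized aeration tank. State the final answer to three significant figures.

F/M ≈ 0.227 d⁻¹

Steady-state biomass mass balance: V·X·(1 + k_d·θ_c) = Y·Q·(S₀ − S)·θ_c, so V = 0.536 × 25700 × (179 − 4.57) × 17.7 / [1970 × (1 + 0.0621 × 17.7)] = 4.25×10^7 / 4135 = 10284 m³.
Food-to-microorganism ratio F/M = Q S₀ / (V X) = 25700 × 179 / (10284 × 1970) = 0.2271 d⁻¹.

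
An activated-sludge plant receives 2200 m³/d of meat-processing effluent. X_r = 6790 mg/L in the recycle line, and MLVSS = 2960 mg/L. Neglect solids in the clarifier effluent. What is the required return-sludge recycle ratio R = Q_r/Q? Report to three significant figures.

Solids balance on the clarifier gives (1+R)X = R·X_r, so R = X/(X_r − X) = 2960 / (6790 − 2960) = 0.7728.

R ≈ 0.773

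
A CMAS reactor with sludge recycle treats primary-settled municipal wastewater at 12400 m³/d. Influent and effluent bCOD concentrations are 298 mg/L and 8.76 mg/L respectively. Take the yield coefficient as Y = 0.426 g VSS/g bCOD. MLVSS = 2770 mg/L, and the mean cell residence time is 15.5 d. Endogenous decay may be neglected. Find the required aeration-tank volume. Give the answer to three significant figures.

V ≈ 8550 m³

With k_d = 0 the design equation reduces to V = Y Q (S₀−S) θ_c / X = 0.426 × 12400 × (298 − 8.76) × 15.5 / 2770 = 8550 m³.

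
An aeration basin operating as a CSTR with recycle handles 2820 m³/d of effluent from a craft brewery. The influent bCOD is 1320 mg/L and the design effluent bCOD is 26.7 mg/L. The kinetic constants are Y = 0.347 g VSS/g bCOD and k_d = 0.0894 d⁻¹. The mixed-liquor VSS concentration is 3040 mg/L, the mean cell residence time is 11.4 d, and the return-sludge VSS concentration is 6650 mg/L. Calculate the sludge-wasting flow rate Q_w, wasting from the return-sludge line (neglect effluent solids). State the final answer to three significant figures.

Rearranging the biomass balance for a CMAS with decay, V = Y·Q·ΔS·θ_c / [X·(1+k_d θ_c)] = 0.347 × 2820 × (1320 − 26.7) × 11.4 / [3040 × (1 + 0.0894 × 11.4)] = 1.44×10^7 / 6138 = 2350 m³.
Wasting from the return line (neglecting effluent solids): Q_w = V·X / (θ_c·X_r) = 2350 × 3040 / (11.4 × 6650) = 94.25 m³/d.

Q_w ≈ 94.3 m³/d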